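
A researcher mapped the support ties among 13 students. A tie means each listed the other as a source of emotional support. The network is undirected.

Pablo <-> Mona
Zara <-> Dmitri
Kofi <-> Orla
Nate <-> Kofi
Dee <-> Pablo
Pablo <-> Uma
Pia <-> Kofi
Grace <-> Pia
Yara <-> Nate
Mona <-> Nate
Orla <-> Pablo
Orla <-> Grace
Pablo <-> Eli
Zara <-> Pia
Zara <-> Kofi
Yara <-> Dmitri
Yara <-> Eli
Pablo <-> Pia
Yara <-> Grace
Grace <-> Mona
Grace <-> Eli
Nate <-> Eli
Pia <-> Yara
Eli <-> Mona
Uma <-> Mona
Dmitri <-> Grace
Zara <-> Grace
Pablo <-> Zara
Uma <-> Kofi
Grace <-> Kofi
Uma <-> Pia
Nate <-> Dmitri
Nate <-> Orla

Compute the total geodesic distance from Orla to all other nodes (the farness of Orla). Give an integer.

Distances from Orla: Dee:2, Dmitri:2, Eli:2, Grace:1, Kofi:1, Mona:2, Nate:1, Pablo:1, Pia:2, Uma:2, Yara:2, Zara:2.
Sum = 2 + 2 + 2 + 1 + 1 + 2 + 1 + 1 + 2 + 2 + 2 + 2 = 20.

20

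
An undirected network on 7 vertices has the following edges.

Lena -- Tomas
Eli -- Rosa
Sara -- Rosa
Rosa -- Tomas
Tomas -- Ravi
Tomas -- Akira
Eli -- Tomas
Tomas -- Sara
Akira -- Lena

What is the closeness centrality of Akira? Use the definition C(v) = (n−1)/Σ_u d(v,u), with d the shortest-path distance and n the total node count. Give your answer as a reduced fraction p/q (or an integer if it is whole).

3/5

Distances from Akira: Eli:2, Lena:1, Ravi:2, Rosa:2, Sara:2, Tomas:1. Sum = 10.
n = 7, so closeness = 6/10 = 3/5.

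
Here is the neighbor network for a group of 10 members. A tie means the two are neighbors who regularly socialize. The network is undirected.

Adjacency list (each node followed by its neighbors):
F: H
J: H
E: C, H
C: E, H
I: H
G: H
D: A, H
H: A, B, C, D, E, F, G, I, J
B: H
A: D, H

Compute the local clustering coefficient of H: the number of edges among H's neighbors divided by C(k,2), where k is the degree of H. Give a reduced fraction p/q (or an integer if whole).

H's neighbors: A, B, C, D, E, F, G, I, and J (k = 9).
Possible neighbor pairs: C(9,2) = 36. Edges among them: A–D, C–E → e = 2.
Clustering(H) = 2/36 = 1/18.

1/18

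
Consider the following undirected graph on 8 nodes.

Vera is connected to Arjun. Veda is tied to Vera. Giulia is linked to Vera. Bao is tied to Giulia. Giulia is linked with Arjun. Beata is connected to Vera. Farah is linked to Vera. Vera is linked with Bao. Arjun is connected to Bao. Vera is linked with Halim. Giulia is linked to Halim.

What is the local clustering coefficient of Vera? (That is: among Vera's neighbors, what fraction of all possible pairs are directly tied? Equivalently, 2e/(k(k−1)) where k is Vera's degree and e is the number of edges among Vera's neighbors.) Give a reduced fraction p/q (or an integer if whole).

4/21

Vera's neighbors: Arjun, Bao, Beata, Farah, Giulia, Halim, and Veda (k = 7).
Possible neighbor pairs: C(7,2) = 21. Edges among them: Arjun–Bao, Arjun–Giulia, Bao–Giulia, Giulia–Halim → e = 4.
Clustering(Vera) = 4/21.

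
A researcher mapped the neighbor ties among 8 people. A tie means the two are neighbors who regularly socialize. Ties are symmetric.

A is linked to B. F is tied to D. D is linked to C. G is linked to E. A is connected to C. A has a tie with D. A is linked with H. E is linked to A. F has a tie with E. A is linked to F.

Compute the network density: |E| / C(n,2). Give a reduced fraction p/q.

There are 10 edges and 8 nodes, so the maximum possible is C(8,2) = 28.
Density = 10/28 = 5/14.

5/14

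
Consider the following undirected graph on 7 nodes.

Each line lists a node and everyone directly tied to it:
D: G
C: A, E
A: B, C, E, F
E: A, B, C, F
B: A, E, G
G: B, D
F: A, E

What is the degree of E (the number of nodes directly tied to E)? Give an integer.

E is directly tied to A, B, C, and F. That is 4 neighbors, so the degree of E is 4.

4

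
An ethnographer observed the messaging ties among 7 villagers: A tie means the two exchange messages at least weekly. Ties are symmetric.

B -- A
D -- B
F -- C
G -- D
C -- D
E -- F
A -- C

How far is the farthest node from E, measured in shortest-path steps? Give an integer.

4

Distances from E: A:3, B:4, C:2, D:3, F:1, G:4.
The largest is 4 (to G and B), so the eccentricity of E is 4.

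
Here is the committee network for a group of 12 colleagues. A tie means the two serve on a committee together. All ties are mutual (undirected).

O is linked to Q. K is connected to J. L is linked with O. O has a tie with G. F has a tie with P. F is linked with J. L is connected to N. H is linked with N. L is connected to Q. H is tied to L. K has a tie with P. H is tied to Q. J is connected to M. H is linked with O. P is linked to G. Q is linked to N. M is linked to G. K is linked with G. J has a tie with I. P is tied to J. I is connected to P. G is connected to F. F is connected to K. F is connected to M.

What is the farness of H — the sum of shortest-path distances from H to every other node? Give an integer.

Distances from H: F:3, G:2, I:4, J:4, K:3, L:1, M:3, N:1, O:1, P:3, Q:1.
Sum = 3 + 2 + 4 + 4 + 3 + 1 + 3 + 1 + 1 + 3 + 1 = 26.

26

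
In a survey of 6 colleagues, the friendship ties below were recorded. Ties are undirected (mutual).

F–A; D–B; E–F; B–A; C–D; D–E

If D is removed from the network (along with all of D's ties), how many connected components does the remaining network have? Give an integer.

Without D, the remaining ties split the others into: {A, B, E, F}; {C}.
That's 2 separate components.

2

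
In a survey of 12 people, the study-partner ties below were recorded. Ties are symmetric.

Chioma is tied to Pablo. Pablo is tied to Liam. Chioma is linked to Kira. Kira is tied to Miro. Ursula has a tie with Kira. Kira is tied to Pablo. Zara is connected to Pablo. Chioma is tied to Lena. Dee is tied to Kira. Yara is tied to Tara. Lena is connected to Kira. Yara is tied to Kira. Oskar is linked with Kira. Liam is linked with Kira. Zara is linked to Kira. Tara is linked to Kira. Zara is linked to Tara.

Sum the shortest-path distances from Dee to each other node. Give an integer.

21

Distances from Dee: Chioma:2, Kira:1, Lena:2, Liam:2, Miro:2, Oskar:2, Pablo:2, Tara:2, Ursula:2, Yara:2, Zara:2.
Sum = 2 + 1 + 2 + 2 + 2 + 2 + 2 + 2 + 2 + 2 + 2 = 21.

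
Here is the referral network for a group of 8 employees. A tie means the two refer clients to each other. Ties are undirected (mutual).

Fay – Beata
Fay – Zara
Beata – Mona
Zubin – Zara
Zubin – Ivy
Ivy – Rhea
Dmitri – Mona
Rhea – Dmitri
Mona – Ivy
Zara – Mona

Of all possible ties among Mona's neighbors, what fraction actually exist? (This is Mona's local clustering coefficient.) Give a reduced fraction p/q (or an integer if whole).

0

Mona's neighbors: Beata, Dmitri, Ivy, and Zara (k = 4).
Possible neighbor pairs: C(4,2) = 6. Edges among them: none → e = 0.
Clustering(Mona) = 0/6 = 0.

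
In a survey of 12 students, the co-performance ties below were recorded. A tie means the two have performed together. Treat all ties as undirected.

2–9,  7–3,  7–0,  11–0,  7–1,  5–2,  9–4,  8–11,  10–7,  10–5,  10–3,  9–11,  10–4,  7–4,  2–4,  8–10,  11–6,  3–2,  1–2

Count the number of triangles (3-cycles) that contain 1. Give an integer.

1's neighbors are 2 and 7, but none of them are tied to each other, so no triangle contains 1.

0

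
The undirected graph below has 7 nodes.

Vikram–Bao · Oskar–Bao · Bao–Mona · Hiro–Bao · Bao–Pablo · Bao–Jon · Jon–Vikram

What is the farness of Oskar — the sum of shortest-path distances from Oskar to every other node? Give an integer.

11

Distances from Oskar: Bao:1, Hiro:2, Jon:2, Mona:2, Pablo:2, Vikram:2.
Sum = 1 + 2 + 2 + 2 + 2 + 2 = 11.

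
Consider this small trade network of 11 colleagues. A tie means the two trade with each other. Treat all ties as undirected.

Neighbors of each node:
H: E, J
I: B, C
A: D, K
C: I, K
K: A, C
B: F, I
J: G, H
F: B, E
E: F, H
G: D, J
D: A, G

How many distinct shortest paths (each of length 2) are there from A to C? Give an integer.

1

The shortest distance is 2, and the only length-2 path is A–K–C. So there is exactly 1 shortest path.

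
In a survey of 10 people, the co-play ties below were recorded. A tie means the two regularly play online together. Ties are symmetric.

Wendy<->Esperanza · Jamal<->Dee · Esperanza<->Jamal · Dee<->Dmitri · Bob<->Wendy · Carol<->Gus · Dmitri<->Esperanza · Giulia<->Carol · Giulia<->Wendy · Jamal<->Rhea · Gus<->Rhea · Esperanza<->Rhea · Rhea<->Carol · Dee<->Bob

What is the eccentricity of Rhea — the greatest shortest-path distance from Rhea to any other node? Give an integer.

Distances from Rhea: Bob:3, Carol:1, Dee:2, Dmitri:2, Esperanza:1, Giulia:2, Gus:1, Jamal:1, Wendy:2.
The largest is 3 (to Bob), so the eccentricity of Rhea is 3.

3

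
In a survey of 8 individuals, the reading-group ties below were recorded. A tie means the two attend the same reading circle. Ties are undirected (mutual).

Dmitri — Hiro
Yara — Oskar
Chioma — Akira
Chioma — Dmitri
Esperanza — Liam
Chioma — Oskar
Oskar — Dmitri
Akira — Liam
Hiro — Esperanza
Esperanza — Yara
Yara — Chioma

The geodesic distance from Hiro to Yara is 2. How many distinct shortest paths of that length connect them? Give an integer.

1

The shortest distance is 2, and the only length-2 path is Hiro–Esperanza–Yara. So there is exactly 1 shortest path.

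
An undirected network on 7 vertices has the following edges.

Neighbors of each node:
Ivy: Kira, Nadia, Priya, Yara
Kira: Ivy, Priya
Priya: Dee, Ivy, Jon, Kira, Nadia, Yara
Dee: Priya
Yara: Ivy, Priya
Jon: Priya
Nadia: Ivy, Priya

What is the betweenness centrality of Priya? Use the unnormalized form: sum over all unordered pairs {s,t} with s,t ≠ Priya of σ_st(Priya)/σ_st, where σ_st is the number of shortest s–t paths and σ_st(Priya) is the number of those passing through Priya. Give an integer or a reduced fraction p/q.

21/2

Pairs whose geodesics pass through Priya — Jon–Kira: 1; Jon–Yara: 1; Jon–Ivy: 1; Jon–Nadia: 1; Jon–Dee: 1; Kira–Yara: 1/2; Kira–Nadia: 1/2; Kira–Dee: 1; Yara–Nadia: 1/2; Yara–Dee: 1; Ivy–Dee: 1; Nadia–Dee: 1.
All other pairs contribute 0.
Summing the contributions gives betweenness(Priya) = 21/2.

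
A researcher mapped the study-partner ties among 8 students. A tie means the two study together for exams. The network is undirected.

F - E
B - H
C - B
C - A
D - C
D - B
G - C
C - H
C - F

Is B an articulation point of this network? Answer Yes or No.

Even without B, every remaining node can still reach every other (the residual graph is connected), so B is not a cut vertex.

No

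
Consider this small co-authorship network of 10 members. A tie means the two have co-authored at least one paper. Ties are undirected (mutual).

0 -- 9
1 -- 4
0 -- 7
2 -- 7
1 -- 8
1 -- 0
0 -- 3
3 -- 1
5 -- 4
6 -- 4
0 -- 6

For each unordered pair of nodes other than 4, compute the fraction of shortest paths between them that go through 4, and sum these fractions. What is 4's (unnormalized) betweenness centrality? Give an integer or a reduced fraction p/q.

9

Pairs whose geodesics pass through 4 — 5–2: 2/2; 5–3: 1; 5–0: 2/2; 5–1: 1; 5–6: 1; 5–7: 2/2; 5–9: 2/2; 5–8: 1; 1–6: 1/2; 6–8: 1/2.
All other pairs contribute 0.
Summing the contributions gives betweenness(4) = 9.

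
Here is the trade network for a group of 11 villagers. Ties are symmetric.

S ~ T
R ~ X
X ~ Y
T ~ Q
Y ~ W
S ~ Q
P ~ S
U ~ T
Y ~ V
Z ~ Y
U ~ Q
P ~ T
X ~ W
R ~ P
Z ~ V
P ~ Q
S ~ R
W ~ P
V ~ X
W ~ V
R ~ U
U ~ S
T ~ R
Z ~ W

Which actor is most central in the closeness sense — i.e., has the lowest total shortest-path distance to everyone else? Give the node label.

Farness (sum of distances to all others) for each node — P:15, Q:20, R:16, S:18, T:18, U:21, V:20, W:16, X:17, Y:20, Z:23.
The smallest farness is 15, for P, so P has the highest closeness.

P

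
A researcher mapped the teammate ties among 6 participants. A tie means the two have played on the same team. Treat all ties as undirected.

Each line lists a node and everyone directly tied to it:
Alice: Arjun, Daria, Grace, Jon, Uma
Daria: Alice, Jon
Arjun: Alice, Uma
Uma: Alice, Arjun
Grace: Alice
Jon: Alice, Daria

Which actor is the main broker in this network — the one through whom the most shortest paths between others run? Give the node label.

Alice

Unnormalized betweenness of each node: Alice:8, Arjun:0, Daria:0, Grace:0, Jon:0, Uma:0.
Alice has the largest value, 8, making it the main broker — the node through which the most shortest paths run.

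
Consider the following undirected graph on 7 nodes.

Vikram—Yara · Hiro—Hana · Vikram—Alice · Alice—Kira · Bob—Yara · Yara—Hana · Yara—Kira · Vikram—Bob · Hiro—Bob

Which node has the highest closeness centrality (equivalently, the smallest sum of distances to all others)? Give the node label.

Farness (sum of distances to all others) for each node — Alice:12, Bob:9, Hana:11, Hiro:12, Kira:11, Vikram:9, Yara:8.
The smallest farness is 8, for Yara, so Yara has the highest closeness.

Yara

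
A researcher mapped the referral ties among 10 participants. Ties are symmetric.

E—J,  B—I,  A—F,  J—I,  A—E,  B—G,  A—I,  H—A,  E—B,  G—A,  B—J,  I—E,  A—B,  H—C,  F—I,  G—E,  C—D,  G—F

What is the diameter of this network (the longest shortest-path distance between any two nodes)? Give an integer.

5

Eccentricity of each node (its greatest distance to any other): A:3, B:4, C:4, D:5, E:4, F:4, G:4, H:3, I:4, J:5.
The maximum eccentricity is 5, realized for instance by the pair J–D via J – E – A – H – C – D. So the diameter is 5.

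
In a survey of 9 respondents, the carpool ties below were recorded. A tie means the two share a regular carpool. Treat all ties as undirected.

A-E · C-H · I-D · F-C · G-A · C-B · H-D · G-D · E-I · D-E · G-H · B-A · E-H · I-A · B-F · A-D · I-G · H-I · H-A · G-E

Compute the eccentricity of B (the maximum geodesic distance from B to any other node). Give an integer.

2

Distances from B: A:1, C:1, D:2, E:2, F:1, G:2, H:2, I:2.
The largest is 2 (to H, E, D, I, and G), so the eccentricity of B is 2.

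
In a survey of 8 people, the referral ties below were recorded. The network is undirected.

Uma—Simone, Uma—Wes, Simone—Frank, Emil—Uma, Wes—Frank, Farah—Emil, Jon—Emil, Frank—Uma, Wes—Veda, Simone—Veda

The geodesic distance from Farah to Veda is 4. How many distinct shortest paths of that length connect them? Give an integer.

The shortest distance is 4. The length-4 paths are: Farah–Emil–Uma–Wes–Veda; Farah–Emil–Uma–Simone–Veda.
That gives 2 distinct shortest paths.

2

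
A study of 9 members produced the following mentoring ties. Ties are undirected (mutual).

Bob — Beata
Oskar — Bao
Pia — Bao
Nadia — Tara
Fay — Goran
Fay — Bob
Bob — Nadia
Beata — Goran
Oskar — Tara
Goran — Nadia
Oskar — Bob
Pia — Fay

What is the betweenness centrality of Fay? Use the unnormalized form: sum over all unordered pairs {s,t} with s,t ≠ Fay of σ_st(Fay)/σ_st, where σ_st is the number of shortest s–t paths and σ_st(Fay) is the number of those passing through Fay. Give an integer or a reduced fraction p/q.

67/12

Pairs whose geodesics pass through Fay — Bob–Goran: 1/3; Bob–Pia: 1; Beata–Pia: 2/2; Goran–Oskar: 1/4; Goran–Bao: 1; Goran–Pia: 1; Nadia–Pia: 2/2.
All other pairs contribute 0.
Summing the contributions gives betweenness(Fay) = 67/12.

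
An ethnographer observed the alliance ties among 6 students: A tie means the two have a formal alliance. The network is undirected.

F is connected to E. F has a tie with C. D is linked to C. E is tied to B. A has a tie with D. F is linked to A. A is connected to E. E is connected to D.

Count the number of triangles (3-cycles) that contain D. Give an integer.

D's neighbors: A, C, and E.
Neighbor pairs that are themselves tied: D–A–E. Each forms one triangle with D, for 1 in total.

1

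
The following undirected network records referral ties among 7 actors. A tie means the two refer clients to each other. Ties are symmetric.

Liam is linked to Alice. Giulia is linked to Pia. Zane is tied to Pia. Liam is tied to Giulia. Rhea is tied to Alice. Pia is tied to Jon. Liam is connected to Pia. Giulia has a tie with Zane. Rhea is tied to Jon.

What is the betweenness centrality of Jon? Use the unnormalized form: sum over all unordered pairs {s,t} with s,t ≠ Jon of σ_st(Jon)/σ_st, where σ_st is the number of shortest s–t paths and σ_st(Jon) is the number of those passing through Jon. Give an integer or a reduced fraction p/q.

5/2

Pairs whose geodesics pass through Jon — Rhea–Giulia: 1/2; Rhea–Zane: 1; Rhea–Pia: 1.
All other pairs contribute 0.
Summing the contributions gives betweenness(Jon) = 5/2.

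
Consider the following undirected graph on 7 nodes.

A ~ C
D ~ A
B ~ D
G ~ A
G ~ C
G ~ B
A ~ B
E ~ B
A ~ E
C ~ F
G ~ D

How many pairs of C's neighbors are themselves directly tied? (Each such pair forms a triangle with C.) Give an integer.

1

C's neighbors: A, F, and G.
Neighbor pairs that are themselves tied: C–A–G. Each forms one triangle with C, for 1 in total.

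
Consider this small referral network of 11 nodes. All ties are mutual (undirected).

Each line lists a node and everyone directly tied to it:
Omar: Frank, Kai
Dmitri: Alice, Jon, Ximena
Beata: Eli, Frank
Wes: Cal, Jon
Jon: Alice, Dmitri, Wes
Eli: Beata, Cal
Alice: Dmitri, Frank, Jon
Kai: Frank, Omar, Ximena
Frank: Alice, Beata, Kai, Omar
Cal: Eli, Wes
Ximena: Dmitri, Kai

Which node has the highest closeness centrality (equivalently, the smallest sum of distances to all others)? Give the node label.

Farness (sum of distances to all others) for each node — Alice:19, Beata:22, Cal:27, Dmitri:22, Eli:26, Frank:18, Jon:21, Kai:23, Omar:25, Wes:25, Ximena:24.
The smallest farness is 18, for Frank, so Frank has the highest closeness.

Frank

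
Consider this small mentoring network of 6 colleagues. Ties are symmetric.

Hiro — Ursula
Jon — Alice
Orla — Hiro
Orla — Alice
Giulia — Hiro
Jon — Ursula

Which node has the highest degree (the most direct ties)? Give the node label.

Hiro

Degrees — Alice:2, Giulia:1, Hiro:3, Jon:2, Orla:2, Ursula:2.
The maximum is 3, attained only by Hiro.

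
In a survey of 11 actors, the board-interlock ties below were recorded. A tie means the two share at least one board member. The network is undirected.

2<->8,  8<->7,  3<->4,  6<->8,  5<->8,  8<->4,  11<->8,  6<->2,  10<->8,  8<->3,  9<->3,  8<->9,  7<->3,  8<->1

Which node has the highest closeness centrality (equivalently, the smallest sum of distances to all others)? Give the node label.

8

Farness (sum of distances to all others) for each node — 1:19, 2:18, 3:16, 4:18, 5:19, 6:18, 7:18, 8:10, 9:18, 10:19, 11:19.
The smallest farness is 10, for 8, so 8 has the highest closeness.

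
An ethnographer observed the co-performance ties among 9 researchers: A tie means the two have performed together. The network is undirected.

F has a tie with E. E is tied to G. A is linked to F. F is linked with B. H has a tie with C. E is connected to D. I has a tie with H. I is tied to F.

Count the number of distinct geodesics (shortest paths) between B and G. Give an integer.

1

The shortest distance is 3, and the only length-3 path is B–F–E–G. So there is exactly 1 shortest path.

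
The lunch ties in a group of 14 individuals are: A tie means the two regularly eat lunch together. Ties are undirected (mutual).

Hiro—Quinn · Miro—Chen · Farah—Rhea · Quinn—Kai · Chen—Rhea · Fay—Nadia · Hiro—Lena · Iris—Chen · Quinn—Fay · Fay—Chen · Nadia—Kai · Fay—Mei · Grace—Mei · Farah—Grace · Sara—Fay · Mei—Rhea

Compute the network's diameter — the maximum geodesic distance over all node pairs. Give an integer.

6

Eccentricity of each node (its greatest distance to any other): Chen:4, Farah:6, Fay:3, Grace:5, Hiro:5, Iris:5, Kai:5, Lena:6, Mei:4, Miro:5, Nadia:4, Quinn:4, Rhea:5, Sara:4.
The maximum eccentricity is 6, realized for instance by the pair Farah–Lena via Farah – Grace – Mei – Fay – Quinn – Hiro – Lena. So the diameter is 6.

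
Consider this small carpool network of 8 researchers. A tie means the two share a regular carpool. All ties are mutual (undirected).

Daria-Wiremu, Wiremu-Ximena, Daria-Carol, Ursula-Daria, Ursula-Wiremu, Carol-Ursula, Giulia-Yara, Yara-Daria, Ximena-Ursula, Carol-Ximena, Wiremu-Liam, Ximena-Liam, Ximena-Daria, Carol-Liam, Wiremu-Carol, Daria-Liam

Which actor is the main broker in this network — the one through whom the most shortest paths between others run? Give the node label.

Unnormalized betweenness of each node: Carol:1/4, Daria:41/4, Giulia:0, Liam:0, Ursula:0, Wiremu:1/4, Ximena:1/4, Yara:6.
Daria has the largest value, 41/4, making it the main broker — the node through which the most shortest paths run.

Daria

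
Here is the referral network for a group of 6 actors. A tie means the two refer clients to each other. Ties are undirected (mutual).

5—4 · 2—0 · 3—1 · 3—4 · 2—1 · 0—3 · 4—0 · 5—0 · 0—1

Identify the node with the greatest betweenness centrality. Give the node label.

Unnormalized betweenness of each node: 0:9/2, 1:1/2, 2:0, 3:1/2, 4:1/2, 5:0.
0 has the largest value, 9/2, making it the main broker — the node through which the most shortest paths run.

0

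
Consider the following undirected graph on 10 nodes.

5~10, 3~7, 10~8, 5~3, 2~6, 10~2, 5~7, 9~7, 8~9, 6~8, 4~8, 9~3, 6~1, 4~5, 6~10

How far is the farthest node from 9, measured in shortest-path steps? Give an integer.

3

Distances from 9: 1:3, 2:3, 3:1, 4:2, 5:2, 6:2, 7:1, 8:1, 10:2.
The largest is 3 (to 1 and 2), so the eccentricity of 9 is 3.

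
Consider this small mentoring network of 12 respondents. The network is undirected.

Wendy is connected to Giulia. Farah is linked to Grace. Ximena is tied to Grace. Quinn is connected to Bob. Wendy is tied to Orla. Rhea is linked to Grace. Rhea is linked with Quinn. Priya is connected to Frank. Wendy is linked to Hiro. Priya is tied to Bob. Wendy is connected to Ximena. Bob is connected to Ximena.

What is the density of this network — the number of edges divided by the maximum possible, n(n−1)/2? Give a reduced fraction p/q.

2/11

There are 12 edges and 12 nodes, so the maximum possible is C(12,2) = 66.
Density = 12/66 = 2/11.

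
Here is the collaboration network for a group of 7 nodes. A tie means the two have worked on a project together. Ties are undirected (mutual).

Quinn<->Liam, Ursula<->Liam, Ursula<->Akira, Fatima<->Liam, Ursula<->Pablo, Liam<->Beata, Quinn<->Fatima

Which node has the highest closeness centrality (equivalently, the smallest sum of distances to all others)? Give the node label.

Liam

Farness (sum of distances to all others) for each node — Akira:14, Beata:13, Fatima:12, Liam:8, Pablo:14, Quinn:12, Ursula:9.
The smallest farness is 8, for Liam, so Liam has the highest closeness.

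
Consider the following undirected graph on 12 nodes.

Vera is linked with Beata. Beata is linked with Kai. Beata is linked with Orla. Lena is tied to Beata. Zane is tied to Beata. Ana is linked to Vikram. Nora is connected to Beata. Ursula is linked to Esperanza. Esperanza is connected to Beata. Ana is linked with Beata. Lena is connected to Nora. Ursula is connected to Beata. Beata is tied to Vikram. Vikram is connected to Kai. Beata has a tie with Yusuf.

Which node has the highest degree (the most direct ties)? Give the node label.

Degrees — Ana:2, Beata:11, Esperanza:2, Kai:2, Lena:2, Nora:2, Orla:1, Ursula:2, Vera:1, Vikram:3, Yusuf:1, Zane:1.
The maximum is 11, attained only by Beata.

Beata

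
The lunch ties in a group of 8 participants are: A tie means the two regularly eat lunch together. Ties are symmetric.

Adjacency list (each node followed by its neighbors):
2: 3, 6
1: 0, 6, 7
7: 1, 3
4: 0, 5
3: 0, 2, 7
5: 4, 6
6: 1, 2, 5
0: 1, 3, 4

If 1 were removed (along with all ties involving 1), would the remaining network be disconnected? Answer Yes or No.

Even without 1, every remaining node can still reach every other (the residual graph is connected), so 1 is not a cut vertex.

No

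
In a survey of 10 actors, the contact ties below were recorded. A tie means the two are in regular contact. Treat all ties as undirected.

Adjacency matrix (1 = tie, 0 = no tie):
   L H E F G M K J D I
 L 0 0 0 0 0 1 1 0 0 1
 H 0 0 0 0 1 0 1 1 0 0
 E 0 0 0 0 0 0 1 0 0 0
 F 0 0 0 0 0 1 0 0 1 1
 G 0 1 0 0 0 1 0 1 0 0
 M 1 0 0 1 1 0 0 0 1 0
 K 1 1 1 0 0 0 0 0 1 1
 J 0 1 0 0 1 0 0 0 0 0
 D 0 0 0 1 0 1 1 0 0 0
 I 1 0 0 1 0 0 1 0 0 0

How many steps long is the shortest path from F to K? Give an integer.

One shortest route is F – D – K, which uses 2 edges, and F and K are not directly tied, so nothing shorter exists. So d(F,K) = 2.

2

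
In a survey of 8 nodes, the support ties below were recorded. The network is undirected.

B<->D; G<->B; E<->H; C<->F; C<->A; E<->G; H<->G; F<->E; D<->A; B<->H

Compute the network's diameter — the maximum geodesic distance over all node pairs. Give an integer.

3

Eccentricity of each node (its greatest distance to any other): A:3, B:3, C:3, D:3, E:3, F:3, G:3, H:3.
The maximum eccentricity is 3, realized for instance by the pair F–B via F – E – G – B. So the diameter is 3.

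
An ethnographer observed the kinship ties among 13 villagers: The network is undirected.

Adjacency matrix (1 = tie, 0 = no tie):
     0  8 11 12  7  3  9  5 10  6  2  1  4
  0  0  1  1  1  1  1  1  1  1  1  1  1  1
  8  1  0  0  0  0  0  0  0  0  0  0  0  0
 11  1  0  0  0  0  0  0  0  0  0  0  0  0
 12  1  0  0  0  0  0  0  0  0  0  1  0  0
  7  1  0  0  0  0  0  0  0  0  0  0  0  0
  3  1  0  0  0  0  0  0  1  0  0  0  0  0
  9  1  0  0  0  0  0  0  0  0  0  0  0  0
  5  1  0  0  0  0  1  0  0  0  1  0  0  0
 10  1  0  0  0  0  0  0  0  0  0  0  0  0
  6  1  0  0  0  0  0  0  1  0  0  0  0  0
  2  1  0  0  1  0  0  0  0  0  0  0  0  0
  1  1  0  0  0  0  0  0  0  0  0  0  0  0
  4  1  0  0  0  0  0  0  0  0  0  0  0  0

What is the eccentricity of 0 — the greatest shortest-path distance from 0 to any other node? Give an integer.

Distances from 0: 1:1, 2:1, 3:1, 4:1, 5:1, 6:1, 7:1, 8:1, 9:1, 10:1, 11:1, 12:1.
The largest is 1 (to 8, 11, 12, 7, 3, 9, 5, 10, 6, 2, 1, and 4), so the eccentricity of 0 is 1.

1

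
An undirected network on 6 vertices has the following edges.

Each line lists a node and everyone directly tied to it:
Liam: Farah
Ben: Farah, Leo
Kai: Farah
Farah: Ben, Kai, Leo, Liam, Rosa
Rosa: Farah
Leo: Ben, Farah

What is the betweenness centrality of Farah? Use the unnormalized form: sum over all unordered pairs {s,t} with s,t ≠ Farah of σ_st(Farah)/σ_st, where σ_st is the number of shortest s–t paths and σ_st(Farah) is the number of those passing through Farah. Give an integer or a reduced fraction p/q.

Pairs whose geodesics pass through Farah — Leo–Rosa: 1; Leo–Kai: 1; Leo–Liam: 1; Rosa–Kai: 1; Rosa–Liam: 1; Rosa–Ben: 1; Kai–Liam: 1; Kai–Ben: 1; Liam–Ben: 1.
All other pairs contribute 0.
Summing the contributions gives betweenness(Farah) = 9.

9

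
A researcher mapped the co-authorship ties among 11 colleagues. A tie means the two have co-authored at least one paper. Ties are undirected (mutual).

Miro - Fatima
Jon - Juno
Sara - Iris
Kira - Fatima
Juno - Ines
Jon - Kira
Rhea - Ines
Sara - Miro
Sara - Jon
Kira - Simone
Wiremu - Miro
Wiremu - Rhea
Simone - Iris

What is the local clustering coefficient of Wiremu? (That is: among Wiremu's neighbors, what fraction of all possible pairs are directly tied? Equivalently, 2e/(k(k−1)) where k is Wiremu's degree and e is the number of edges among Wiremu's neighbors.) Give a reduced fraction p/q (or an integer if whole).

0

Wiremu's neighbors: Miro and Rhea (k = 2).
Possible neighbor pairs: C(2,2) = 1. Edges among them: none → e = 0.
Clustering(Wiremu) = 0/1.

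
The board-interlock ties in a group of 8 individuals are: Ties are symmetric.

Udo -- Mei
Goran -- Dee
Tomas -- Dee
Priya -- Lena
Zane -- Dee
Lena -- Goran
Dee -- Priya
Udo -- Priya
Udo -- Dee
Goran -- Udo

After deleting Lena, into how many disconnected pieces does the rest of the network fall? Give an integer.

Lena's neighbors (Goran and Priya) remain reachable from one another through other ties, so the rest of the network stays in one piece.

1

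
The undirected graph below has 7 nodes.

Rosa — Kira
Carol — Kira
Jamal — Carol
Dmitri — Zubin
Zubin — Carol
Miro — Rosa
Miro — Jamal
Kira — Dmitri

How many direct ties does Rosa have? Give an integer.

2

Rosa is directly tied to Kira and Miro. That is 2 neighbors, so the degree of Rosa is 2.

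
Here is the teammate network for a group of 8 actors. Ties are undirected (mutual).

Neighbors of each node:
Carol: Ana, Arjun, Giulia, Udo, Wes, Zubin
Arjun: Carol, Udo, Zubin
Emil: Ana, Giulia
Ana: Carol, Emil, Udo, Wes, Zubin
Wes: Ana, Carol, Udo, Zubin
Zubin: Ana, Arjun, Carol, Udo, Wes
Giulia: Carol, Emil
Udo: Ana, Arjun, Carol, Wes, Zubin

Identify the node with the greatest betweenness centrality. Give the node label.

Unnormalized betweenness of each node: Ana:17/4, Arjun:0, Carol:17/3, Emil:1/2, Giulia:3/4, Udo:11/12, Wes:0, Zubin:11/12.
Carol has the largest value, 17/3, making it the main broker — the node through which the most shortest paths run.

Carol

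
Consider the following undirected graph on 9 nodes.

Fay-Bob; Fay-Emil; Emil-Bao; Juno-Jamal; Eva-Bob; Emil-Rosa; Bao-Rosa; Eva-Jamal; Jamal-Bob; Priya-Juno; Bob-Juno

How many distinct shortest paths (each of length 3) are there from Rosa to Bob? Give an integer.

1

The shortest distance is 3, and the only length-3 path is Rosa–Emil–Fay–Bob. So there is exactly 1 shortest path.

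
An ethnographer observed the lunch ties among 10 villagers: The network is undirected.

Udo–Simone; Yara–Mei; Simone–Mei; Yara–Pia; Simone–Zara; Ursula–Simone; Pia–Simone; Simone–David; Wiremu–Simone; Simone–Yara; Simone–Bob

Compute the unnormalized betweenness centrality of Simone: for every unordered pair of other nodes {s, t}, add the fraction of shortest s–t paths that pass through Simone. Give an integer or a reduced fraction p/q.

67/2

Pairs whose geodesics pass through Simone — Wiremu–Ursula: 1; Wiremu–Mei: 1; Wiremu–Udo: 1; Wiremu–Zara: 1; Wiremu–David: 1; Wiremu–Pia: 1; Wiremu–Bob: 1; Wiremu–Yara: 1; Ursula–Mei: 1; Ursula–Udo: 1; Ursula–Zara: 1; Ursula–David: 1; Ursula–Pia: 1; Ursula–Bob: 1 … (+20 more pairs).
All other pairs contribute 0.
Summing the contributions gives betweenness(Simone) = 67/2.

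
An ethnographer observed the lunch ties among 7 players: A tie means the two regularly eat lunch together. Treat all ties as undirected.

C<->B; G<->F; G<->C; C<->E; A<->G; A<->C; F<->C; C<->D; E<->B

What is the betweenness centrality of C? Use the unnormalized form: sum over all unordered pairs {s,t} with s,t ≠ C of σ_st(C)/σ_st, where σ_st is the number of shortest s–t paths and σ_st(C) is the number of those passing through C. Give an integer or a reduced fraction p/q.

Pairs whose geodesics pass through C — B–D: 1; B–A: 1; B–G: 1; B–F: 1; D–A: 1; D–G: 1; D–F: 1; D–E: 1; A–F: 1/2; A–E: 1; G–E: 1; F–E: 1.
All other pairs contribute 0.
Summing the contributions gives betweenness(C) = 23/2.

23/2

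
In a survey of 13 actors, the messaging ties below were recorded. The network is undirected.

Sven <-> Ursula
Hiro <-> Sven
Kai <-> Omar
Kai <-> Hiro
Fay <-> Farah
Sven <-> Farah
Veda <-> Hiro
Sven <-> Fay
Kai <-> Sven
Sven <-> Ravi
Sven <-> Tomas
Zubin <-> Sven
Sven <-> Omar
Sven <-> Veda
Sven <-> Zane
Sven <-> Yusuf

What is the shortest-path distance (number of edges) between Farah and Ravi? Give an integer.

2

One shortest route is Farah – Sven – Ravi, which uses 2 edges, and Farah and Ravi are not directly tied, so nothing shorter exists. So d(Farah,Ravi) = 2.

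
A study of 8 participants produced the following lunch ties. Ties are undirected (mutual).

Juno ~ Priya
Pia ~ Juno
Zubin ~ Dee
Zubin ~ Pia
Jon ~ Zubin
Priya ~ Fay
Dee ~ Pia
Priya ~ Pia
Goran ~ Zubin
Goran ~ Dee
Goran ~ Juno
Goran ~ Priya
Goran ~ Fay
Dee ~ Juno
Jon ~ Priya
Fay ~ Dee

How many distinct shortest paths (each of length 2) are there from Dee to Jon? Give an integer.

The shortest distance is 2, and the only length-2 path is Dee–Zubin–Jon. So there is exactly 1 shortest path.

1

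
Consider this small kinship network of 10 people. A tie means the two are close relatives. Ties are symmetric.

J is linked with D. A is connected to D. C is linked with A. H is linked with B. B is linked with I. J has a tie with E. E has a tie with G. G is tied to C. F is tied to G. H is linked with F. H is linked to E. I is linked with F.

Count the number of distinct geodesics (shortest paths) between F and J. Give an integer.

The shortest distance is 3. The length-3 paths are: F–G–E–J; F–H–E–J.
That gives 2 distinct shortest paths.

2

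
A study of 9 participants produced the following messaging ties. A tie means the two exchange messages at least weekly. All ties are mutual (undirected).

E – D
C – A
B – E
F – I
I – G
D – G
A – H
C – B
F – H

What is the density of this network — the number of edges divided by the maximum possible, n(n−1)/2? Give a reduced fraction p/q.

There are 9 edges and 9 nodes, so the maximum possible is C(9,2) = 36.
Density = 9/36 = 1/4.

1/4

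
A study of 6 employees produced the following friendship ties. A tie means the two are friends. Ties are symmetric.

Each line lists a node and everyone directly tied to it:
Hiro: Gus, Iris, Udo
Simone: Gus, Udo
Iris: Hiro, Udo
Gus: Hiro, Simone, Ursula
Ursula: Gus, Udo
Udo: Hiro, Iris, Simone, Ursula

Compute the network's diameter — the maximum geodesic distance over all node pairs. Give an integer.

Eccentricity of each node (its greatest distance to any other): Gus:2, Hiro:2, Iris:2, Simone:2, Udo:2, Ursula:2.
The maximum eccentricity is 2, realized for instance by the pair Hiro–Simone via Hiro – Gus – Simone. So the diameter is 2.

2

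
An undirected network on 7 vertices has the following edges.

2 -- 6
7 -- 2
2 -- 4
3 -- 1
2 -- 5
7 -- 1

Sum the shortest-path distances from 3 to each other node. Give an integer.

18

Distances from 3: 1:1, 2:3, 4:4, 5:4, 6:4, 7:2.
Sum = 1 + 3 + 4 + 4 + 4 + 2 = 18.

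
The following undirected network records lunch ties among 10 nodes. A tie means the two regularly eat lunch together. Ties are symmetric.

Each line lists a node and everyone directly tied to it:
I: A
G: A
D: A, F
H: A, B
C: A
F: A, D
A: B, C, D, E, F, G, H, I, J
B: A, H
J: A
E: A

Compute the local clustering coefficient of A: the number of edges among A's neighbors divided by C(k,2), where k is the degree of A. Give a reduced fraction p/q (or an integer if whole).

A's neighbors: B, C, D, E, F, G, H, I, and J (k = 9).
Possible neighbor pairs: C(9,2) = 36. Edges among them: B–H, D–F → e = 2.
Clustering(A) = 2/36 = 1/18.

1/18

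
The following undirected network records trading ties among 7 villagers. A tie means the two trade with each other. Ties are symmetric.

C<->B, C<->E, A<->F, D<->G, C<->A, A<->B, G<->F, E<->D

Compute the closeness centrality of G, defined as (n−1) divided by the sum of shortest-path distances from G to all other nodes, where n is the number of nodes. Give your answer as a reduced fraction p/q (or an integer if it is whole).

1/2

Distances from G: A:2, B:3, C:3, D:1, E:2, F:1. Sum = 12.
n = 7, so closeness = 6/12 = 1/2.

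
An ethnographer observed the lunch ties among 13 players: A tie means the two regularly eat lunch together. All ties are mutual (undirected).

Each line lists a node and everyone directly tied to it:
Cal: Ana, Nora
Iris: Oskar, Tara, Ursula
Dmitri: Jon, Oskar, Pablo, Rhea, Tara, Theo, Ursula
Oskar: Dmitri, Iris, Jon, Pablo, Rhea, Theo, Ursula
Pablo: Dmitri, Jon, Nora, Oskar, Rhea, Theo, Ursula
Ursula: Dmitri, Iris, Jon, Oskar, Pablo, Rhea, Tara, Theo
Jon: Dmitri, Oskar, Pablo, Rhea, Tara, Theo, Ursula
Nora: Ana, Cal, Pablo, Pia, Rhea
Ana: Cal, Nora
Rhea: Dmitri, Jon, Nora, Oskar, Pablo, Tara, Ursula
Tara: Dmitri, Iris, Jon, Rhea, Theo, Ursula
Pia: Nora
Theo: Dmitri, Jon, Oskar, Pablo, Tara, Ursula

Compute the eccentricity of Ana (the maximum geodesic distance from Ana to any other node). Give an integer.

4

Distances from Ana: Cal:1, Dmitri:3, Iris:4, Jon:3, Nora:1, Oskar:3, Pablo:2, Pia:2, Rhea:2, Tara:3, Theo:3, Ursula:3.
The largest is 4 (to Iris), so the eccentricity of Ana is 4.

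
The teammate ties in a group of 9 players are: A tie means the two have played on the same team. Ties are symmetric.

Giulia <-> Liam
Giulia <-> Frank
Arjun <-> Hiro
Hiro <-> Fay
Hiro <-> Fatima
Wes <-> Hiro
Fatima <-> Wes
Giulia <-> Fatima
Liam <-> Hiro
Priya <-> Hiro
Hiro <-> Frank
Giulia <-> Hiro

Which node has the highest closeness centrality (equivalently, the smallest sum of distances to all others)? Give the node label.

Hiro

Farness (sum of distances to all others) for each node — Arjun:15, Fatima:13, Fay:15, Frank:14, Giulia:12, Hiro:8, Liam:14, Priya:15, Wes:14.
The smallest farness is 8, for Hiro, so Hiro has the highest closeness.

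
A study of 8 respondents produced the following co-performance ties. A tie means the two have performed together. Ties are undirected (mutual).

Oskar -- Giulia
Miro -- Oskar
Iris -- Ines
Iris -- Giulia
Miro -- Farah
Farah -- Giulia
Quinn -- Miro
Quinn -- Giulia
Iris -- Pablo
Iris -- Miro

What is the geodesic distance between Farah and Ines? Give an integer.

One shortest route is Farah – Giulia – Iris – Ines, which uses 3 edges, and at distance 2 from Farah we only reach {Iris, Oskar, Quinn}, which does not include Ines. So d(Farah,Ines) = 3.

3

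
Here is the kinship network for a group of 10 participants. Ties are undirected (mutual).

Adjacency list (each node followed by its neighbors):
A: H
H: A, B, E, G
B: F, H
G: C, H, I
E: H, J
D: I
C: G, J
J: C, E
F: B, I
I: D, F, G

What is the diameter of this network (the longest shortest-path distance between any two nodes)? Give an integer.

4

Eccentricity of each node (its greatest distance to any other): A:4, B:3, C:3, D:4, E:4, F:4, G:2, H:3, I:3, J:4.
The maximum eccentricity is 4, realized for instance by the pair D–J via D – I – G – C – J. So the diameter is 4.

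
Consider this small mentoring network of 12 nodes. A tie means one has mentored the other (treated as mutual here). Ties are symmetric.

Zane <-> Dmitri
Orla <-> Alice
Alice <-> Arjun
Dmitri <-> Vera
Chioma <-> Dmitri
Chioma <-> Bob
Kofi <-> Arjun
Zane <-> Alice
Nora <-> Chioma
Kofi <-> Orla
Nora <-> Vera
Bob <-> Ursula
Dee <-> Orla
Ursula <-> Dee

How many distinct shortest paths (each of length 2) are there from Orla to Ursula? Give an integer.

1

The shortest distance is 2, and the only length-2 path is Orla–Dee–Ursula. So there is exactly 1 shortest path.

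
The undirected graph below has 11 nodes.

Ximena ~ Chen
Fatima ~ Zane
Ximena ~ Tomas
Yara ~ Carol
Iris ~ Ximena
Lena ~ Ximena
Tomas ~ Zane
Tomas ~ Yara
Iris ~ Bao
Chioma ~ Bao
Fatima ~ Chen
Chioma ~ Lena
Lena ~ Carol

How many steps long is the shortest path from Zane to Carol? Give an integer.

3

One shortest route is Zane – Tomas – Yara – Carol, which uses 3 edges, and at distance 2 from Zane we only reach {Chen, Ximena, Yara}, which does not include Carol. So d(Zane,Carol) = 3.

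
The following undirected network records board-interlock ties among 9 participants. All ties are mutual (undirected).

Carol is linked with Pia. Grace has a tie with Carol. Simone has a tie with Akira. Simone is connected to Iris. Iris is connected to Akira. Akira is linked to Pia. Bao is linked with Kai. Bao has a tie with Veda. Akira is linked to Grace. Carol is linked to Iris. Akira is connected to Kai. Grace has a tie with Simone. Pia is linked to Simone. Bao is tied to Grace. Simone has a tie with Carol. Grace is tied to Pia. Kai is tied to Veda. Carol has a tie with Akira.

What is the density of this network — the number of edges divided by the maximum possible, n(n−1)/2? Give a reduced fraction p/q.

1/2

There are 18 edges and 9 nodes, so the maximum possible is C(9,2) = 36.
Density = 18/36 = 1/2.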